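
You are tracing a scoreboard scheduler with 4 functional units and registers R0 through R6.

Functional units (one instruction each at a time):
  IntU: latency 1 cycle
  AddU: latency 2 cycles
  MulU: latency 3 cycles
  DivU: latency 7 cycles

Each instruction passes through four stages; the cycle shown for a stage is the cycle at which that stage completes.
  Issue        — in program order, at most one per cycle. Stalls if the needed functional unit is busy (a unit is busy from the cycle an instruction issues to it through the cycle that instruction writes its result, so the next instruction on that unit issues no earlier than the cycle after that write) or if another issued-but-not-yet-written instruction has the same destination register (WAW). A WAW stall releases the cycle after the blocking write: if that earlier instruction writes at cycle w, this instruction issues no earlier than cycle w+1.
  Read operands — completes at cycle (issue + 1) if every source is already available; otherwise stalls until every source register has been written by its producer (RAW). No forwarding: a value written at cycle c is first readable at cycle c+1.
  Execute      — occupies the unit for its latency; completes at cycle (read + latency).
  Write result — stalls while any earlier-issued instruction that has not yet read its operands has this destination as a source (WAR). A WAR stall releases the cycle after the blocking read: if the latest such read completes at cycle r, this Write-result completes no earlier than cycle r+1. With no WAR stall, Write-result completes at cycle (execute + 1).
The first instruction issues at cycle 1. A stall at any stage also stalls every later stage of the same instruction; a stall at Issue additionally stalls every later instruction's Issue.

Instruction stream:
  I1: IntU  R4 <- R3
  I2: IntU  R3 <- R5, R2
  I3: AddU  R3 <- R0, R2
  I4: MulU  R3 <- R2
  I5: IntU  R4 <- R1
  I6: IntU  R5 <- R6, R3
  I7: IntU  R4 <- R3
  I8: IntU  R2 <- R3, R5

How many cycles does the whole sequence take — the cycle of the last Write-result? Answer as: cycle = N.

cycle = 30

1) issue 1, read 2, done 3, write 4
2) issue 5, read 6, done 7, write 8  <struct: IntU busy until I1 writes@4>
3) issue 9, read 10, done 12, write 13  <WAW R3: wait I2 write@8>
4) issue 14, read 15, done 18, write 19  <WAW R3: wait I3 write@13>
5) issue 15, read 16, done 17, write 18
6) issue 19, read 20, done 21, write 22  <struct: IntU busy until I5 writes@18>
7) issue 23, read 24, done 25, write 26  <struct: IntU busy until I6 writes@22>
8) issue 27, read 28, done 29, write 30  <struct: IntU busy until I7 writes@26>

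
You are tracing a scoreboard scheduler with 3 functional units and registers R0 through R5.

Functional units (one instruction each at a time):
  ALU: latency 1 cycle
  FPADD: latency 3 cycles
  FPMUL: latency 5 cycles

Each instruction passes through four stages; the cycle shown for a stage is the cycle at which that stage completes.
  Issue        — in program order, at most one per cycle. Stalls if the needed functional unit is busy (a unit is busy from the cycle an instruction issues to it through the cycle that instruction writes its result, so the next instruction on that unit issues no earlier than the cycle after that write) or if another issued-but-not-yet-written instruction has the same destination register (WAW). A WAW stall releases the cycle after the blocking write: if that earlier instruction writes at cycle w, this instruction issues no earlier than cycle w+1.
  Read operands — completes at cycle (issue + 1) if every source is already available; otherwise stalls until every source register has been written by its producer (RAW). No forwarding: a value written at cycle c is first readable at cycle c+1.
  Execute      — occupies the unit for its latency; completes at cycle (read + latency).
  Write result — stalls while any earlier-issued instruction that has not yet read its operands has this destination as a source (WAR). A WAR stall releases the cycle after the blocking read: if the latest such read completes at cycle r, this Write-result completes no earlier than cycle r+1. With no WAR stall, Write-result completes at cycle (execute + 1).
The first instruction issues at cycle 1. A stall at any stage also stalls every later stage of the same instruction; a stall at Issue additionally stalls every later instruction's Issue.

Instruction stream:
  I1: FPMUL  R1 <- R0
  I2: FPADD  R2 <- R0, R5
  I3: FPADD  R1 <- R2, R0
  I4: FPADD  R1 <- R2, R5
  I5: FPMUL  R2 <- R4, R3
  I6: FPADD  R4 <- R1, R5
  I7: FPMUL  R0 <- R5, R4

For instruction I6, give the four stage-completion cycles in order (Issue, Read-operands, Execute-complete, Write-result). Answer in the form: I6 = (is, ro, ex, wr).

I6 = (21, 22, 25, 26)

[I1] 1/2/7/8
[I2] 2/3/6/7
[I3] 9/10/13/14  (WAW R1: wait I1 write@8)
[I4] 15/16/19/20  (struct: FPADD busy until I3 writes@14)
[I5] 16/17/22/23
[I6] 21/22/25/26  (struct: FPADD busy until I4 writes@20)
[I7] 24/27/32/33  (struct: FPMUL busy until I5 writes@23; RAW R4: wait I6 write@26)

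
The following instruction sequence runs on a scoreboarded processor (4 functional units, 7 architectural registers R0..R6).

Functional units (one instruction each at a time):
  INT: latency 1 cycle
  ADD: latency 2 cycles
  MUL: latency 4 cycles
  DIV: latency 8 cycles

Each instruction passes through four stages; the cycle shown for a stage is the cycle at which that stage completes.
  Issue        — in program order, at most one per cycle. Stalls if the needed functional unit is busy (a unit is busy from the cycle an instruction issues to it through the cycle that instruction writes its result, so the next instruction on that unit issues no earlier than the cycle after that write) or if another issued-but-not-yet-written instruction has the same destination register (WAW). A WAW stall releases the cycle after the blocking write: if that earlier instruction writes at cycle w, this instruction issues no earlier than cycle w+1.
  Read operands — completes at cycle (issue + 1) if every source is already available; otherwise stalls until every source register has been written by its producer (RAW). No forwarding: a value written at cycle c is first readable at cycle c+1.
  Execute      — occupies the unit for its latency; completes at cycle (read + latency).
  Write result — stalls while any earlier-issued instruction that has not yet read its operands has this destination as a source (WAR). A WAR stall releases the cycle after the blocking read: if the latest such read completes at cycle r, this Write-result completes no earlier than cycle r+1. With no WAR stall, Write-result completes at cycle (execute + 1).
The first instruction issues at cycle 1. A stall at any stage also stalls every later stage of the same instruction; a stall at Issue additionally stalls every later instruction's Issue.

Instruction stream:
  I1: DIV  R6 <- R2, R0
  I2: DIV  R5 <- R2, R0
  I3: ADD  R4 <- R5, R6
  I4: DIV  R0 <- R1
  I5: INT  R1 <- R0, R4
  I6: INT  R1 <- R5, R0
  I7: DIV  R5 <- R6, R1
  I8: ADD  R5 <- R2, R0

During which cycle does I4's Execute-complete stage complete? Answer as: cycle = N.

1) issue 1, read 2, done 10, write 11
2) issue 12, read 13, done 21, write 22  <struct: DIV busy until I1 writes@11>
3) issue 13, read 23, done 25, write 26  <RAW R5: wait I2 write@22>
4) issue 23, read 24, done 32, write 33  <struct: DIV busy until I2 writes@22>
5) issue 24, read 34, done 35, write 36  <RAW R0: wait I4 write@33>
6) issue 37, read 38, done 39, write 40  <struct: INT busy until I5 writes@36>
7) issue 38, read 41, done 49, write 50  <RAW R1: wait I6 write@40>
8) issue 51, read 52, done 54, write 55  <WAW R5: wait I7 write@50>

cycle = 32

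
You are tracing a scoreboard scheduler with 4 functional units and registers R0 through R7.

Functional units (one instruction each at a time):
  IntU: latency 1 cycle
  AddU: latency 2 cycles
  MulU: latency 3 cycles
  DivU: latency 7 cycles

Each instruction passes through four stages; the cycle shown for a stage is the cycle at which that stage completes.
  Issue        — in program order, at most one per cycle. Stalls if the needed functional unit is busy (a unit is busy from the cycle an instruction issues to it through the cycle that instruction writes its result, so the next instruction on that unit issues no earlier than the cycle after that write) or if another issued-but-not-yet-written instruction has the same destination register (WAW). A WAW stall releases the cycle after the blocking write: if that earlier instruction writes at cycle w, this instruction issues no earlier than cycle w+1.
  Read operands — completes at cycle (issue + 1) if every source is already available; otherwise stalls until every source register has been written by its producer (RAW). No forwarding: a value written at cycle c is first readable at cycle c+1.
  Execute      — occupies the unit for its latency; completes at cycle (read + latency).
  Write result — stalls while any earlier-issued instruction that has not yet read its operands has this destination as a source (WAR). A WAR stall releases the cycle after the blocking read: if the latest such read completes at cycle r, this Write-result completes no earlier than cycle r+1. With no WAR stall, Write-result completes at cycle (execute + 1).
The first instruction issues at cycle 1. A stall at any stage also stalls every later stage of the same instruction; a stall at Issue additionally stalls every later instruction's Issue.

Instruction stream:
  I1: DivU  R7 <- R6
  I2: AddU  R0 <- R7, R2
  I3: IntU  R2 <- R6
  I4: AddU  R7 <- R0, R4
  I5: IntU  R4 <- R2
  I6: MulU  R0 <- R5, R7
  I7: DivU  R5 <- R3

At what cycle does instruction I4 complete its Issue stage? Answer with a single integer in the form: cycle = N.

cycle = 15

I1 -> (1, 2, 9, 10)
I2 -> (2, 11, 13, 14)  // RAW R7: wait I1 write@10
I3 -> (3, 4, 5, 12)  // WAR R2: wait I2 read@11
I4 -> (15, 16, 18, 19)  // struct: AddU busy until I2 writes@14
I5 -> (16, 17, 18, 19)
I6 -> (17, 20, 23, 24)  // RAW R7: wait I4 write@19
I7 -> (18, 19, 26, 27)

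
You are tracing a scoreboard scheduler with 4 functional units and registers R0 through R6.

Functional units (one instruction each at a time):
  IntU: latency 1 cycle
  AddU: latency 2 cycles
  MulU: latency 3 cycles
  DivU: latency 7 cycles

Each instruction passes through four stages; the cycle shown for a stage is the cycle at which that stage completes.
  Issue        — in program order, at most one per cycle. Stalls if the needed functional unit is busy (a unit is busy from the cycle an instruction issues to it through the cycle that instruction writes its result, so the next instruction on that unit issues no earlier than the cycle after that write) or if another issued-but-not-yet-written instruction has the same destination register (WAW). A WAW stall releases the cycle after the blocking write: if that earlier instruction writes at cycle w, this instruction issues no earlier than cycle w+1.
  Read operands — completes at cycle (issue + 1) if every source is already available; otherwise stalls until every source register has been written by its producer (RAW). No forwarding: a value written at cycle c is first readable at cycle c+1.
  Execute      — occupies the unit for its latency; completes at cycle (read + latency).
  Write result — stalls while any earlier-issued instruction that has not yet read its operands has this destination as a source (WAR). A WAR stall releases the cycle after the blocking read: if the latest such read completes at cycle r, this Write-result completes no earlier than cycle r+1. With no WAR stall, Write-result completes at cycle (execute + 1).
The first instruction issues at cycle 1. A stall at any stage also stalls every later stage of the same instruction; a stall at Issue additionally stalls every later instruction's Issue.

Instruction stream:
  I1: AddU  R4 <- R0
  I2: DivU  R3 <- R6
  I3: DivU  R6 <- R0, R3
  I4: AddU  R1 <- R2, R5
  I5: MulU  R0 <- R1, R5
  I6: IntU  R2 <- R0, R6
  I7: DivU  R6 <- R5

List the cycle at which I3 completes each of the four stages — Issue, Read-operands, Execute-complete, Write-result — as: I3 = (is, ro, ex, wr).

[1] issue I1 (AddU)
[2] I1 read-ops; issue I2 (DivU)
[3] I2 read-ops
[4] I1 finished on AddU
[5] I1→R4
[10] I2 finished on DivU
[11] I2→R3
[12] issue I3 (DivU)
[13] I3 read-ops; issue I4 (AddU)
[14] I4 read-ops; issue I5 (MulU)
[15] issue I6 (IntU)
[16] I4 finished on AddU
[17] I4→R1
[18] I5 read-ops
[20] I3 finished on DivU
[21] I3→R6; I5 finished on MulU
[22] I5→R0; issue I7 (DivU)
[23] I6 read-ops; I7 read-ops
[24] I6 finished on IntU
[25] I6→R2
[30] I7 finished on DivU
[31] I7→R6

I3 = (12, 13, 20, 21)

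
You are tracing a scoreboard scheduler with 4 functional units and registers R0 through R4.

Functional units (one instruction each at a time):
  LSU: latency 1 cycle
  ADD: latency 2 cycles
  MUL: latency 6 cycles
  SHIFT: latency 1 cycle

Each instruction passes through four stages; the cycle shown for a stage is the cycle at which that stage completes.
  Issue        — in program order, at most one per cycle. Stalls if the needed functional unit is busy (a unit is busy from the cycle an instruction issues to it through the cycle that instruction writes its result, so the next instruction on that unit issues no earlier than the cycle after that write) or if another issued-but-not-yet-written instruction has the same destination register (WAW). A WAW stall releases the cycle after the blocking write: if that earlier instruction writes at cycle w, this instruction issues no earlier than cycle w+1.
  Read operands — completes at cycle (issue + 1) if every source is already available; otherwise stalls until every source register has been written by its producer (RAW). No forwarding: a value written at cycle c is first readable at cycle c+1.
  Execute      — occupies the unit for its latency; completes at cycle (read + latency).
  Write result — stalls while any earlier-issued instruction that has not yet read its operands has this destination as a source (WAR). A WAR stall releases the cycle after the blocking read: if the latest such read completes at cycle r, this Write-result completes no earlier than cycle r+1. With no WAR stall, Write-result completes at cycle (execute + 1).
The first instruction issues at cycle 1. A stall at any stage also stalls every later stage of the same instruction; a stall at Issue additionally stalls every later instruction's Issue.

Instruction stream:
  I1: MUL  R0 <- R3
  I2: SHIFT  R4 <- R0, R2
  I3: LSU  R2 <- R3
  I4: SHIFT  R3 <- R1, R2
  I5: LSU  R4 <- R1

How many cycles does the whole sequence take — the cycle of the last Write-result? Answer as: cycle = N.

I1 -> (1, 2, 8, 9)
I2 -> (2, 10, 11, 12)  // RAW R0: wait I1 write@9
I3 -> (3, 4, 5, 11)  // WAR R2: wait I2 read@10
I4 -> (13, 14, 15, 16)  // struct: SHIFT busy until I2 writes@12
I5 -> (14, 15, 16, 17)

cycle = 17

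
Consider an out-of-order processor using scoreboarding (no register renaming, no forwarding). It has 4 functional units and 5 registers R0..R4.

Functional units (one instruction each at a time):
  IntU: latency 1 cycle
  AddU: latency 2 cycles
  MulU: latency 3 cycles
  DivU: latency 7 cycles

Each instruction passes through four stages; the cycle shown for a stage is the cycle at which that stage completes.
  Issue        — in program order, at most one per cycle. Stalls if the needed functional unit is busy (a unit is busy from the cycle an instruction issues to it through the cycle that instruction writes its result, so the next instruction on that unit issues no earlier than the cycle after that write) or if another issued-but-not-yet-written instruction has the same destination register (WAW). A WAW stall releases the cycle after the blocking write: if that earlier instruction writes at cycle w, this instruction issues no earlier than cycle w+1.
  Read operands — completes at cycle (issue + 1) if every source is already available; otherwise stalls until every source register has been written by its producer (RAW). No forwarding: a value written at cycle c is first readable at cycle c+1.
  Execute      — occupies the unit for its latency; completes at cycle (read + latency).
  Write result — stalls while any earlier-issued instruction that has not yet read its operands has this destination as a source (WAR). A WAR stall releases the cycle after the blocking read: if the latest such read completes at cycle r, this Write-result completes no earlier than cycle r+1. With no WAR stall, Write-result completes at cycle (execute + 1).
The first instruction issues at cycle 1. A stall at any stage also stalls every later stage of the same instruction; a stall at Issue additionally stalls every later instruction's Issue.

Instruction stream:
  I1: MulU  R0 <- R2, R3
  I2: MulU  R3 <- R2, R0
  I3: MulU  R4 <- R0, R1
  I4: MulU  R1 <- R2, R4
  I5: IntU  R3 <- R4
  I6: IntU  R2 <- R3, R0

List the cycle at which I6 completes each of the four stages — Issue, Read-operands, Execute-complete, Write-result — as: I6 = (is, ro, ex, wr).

I6 = (24, 25, 26, 27)

c1: I1 dispatched to MulU
c2: I1 operands ready
c5: I1 complete
c6: R0←I1
c7: I2 dispatched to MulU
c8: I2 operands ready
c11: I2 complete
c12: R3←I2
c13: I3 dispatched to MulU
c14: I3 operands ready
c17: I3 complete
c18: R4←I3
c19: I4 dispatched to MulU
c20: I4 operands ready | I5 dispatched to IntU
c21: I5 operands ready
c22: I5 complete
c23: I4 complete | R3←I5
c24: R1←I4 | I6 dispatched to IntU
c25: I6 operands ready
c26: I6 complete
c27: R2←I6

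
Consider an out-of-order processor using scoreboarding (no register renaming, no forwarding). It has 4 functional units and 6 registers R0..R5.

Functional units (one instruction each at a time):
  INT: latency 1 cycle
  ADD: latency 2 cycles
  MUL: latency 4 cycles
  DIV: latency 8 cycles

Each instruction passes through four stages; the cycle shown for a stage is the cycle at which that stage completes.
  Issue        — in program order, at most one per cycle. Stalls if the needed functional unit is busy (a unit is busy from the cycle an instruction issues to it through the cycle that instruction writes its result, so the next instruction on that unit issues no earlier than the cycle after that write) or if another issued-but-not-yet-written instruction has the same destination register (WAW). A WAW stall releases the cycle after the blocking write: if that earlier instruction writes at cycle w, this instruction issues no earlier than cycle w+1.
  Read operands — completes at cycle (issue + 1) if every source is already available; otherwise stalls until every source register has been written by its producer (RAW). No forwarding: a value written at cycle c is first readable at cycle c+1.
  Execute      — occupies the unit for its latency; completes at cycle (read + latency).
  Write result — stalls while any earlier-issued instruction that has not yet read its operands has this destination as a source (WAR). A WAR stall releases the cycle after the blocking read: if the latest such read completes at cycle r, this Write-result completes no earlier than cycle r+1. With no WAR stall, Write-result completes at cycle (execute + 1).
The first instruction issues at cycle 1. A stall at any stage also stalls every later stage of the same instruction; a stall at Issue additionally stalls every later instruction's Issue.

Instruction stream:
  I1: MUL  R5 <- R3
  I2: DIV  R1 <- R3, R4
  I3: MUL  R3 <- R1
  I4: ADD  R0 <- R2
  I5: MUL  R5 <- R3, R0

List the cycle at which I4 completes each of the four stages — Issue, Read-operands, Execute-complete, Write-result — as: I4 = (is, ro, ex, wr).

I4 = (9, 10, 12, 13)

cycle 1: I1 issues→MUL
cycle 2: I1 reads · I2 issues→DIV
cycle 3: I2 reads
cycle 6: I1 exec-done
cycle 7: I1 writes R5
cycle 8: I3 issues→MUL
cycle 9: I4 issues→ADD
cycle 10: I4 reads
cycle 11: I2 exec-done
cycle 12: I2 writes R1 · I4 exec-done
cycle 13: I3 reads · I4 writes R0
cycle 17: I3 exec-done
cycle 18: I3 writes R3
cycle 19: I5 issues→MUL
cycle 20: I5 reads
cycle 24: I5 exec-done
cycle 25: I5 writes R5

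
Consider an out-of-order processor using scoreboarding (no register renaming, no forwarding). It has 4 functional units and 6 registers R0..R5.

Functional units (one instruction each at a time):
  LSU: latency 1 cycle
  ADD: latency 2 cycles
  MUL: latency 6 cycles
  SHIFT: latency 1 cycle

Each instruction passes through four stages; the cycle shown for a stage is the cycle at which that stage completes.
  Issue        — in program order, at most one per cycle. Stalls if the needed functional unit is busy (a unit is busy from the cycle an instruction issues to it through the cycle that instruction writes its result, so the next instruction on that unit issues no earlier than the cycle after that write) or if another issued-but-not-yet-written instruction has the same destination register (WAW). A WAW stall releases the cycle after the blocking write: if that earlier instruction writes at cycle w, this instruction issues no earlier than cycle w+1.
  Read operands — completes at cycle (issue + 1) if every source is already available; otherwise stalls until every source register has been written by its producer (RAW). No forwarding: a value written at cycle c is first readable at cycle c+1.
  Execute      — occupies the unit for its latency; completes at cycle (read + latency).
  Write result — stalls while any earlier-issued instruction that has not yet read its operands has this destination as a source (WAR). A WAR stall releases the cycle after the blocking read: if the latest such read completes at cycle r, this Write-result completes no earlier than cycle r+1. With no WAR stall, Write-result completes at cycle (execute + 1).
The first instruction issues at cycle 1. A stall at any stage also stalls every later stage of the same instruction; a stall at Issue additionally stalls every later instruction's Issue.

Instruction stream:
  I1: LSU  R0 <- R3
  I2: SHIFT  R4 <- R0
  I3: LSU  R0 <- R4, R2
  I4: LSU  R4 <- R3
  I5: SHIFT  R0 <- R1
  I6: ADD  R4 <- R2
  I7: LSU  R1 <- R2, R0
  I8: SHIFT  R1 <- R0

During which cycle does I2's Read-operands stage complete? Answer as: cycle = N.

  I1 | 1 | 2 | 3 | 4
  I2 | 2 | 5 | 6 | 7   RAW R0: wait I1 write@4
  I3 | 5 | 8 | 9 | 10   struct: LSU busy until I1 writes@4 · RAW R4: wait I2 write@7
  I4 | 11 | 12 | 13 | 14   struct: LSU busy until I3 writes@10
  I5 | 12 | 13 | 14 | 15
  I6 | 15 | 16 | 18 | 19   WAW R4: wait I4 write@14
  I7 | 16 | 17 | 18 | 19
  I8 | 20 | 21 | 22 | 23   WAW R1: wait I7 write@19

cycle = 5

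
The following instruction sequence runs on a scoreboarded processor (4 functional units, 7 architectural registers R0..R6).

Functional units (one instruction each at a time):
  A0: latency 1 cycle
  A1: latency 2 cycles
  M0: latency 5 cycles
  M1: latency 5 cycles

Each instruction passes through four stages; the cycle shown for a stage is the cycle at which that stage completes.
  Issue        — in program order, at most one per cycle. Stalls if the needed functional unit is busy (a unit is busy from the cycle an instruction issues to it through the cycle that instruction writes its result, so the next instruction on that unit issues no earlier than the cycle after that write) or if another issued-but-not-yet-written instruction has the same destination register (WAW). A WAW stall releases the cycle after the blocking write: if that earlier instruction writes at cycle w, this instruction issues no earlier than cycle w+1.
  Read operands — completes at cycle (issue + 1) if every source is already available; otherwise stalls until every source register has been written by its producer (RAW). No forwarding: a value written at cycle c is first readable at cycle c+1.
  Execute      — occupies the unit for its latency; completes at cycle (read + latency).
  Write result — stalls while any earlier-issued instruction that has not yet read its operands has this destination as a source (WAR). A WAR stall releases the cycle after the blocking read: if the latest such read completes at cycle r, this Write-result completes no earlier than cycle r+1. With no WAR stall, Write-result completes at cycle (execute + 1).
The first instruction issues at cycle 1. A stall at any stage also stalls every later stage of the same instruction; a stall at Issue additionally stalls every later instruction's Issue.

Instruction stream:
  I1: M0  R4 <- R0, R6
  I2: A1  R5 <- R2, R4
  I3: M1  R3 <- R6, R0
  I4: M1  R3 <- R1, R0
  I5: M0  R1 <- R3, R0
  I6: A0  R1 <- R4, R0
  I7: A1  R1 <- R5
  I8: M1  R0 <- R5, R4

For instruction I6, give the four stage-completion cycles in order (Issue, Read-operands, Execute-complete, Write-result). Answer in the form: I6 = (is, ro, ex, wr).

I6 = (26, 27, 28, 29)

I1: IS=1 RO=2 EX=7 WR=8
I2: IS=2 RO=9 EX=11 WR=12  [RAW R4: wait I1 write@8]
I3: IS=3 RO=4 EX=9 WR=10
I4: IS=11 RO=12 EX=17 WR=18  [struct: M1 busy until I3 writes@10]
I5: IS=12 RO=19 EX=24 WR=25  [RAW R3: wait I4 write@18]
I6: IS=26 RO=27 EX=28 WR=29  [WAW R1: wait I5 write@25]
I7: IS=30 RO=31 EX=33 WR=34  [WAW R1: wait I6 write@29]
I8: IS=31 RO=32 EX=37 WR=38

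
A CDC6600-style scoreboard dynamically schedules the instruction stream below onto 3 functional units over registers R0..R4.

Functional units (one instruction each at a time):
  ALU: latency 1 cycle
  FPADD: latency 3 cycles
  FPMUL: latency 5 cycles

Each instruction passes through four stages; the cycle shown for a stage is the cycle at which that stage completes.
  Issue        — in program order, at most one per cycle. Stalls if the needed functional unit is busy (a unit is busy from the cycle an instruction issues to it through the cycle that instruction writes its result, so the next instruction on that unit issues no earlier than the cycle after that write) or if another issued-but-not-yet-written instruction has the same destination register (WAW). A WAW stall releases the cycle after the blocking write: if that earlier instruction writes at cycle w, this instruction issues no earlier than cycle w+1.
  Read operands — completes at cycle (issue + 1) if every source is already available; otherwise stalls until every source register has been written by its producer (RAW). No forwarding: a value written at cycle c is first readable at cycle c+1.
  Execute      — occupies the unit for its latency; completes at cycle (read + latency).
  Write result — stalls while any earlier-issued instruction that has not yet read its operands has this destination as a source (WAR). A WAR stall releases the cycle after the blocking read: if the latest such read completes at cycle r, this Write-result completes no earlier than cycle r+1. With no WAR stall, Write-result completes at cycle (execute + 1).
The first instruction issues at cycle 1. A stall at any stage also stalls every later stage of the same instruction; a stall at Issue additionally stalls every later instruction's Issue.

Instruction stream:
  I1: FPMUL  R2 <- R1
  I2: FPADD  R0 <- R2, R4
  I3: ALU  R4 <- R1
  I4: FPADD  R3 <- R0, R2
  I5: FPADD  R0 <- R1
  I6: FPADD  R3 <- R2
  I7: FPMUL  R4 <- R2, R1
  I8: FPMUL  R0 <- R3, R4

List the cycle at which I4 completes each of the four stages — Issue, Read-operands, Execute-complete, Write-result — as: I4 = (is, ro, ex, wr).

I4 = (14, 15, 18, 19)

  I1 | 1 | 2 | 7 | 8
  I2 | 2 | 9 | 12 | 13   RAW R2: wait I1 write@8
  I3 | 3 | 4 | 5 | 10   WAR R4: wait I2 read@9
  I4 | 14 | 15 | 18 | 19   struct: FPADD busy until I2 writes@13
  I5 | 20 | 21 | 24 | 25   struct: FPADD busy until I4 writes@19
  I6 | 26 | 27 | 30 | 31   struct: FPADD busy until I5 writes@25
  I7 | 27 | 28 | 33 | 34
  I8 | 35 | 36 | 41 | 42   struct: FPMUL busy until I7 writes@34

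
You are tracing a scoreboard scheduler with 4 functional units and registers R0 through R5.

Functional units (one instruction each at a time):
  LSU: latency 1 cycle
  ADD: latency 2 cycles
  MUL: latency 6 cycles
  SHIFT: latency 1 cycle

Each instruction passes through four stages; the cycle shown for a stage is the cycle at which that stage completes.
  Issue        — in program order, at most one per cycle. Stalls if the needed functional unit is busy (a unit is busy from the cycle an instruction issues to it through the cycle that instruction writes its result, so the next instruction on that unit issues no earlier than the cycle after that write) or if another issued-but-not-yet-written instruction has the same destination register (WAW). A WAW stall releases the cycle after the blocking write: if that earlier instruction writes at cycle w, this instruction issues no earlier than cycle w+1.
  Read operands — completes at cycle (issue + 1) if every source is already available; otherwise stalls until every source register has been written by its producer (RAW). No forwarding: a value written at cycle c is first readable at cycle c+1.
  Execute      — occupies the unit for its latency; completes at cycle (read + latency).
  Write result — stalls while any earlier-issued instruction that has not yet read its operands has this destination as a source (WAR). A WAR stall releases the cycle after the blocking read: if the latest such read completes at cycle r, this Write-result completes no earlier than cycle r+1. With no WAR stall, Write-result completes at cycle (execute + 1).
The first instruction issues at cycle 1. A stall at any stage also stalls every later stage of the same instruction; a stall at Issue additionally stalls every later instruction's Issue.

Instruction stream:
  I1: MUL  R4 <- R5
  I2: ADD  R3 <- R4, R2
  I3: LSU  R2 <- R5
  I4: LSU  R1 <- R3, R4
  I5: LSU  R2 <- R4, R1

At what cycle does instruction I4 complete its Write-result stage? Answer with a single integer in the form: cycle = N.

cycle 1: I1 dispatched to MUL
cycle 2: I1 operands ready · I2 dispatched to ADD
cycle 3: I3 dispatched to LSU
cycle 4: I3 operands ready
cycle 5: I3 complete
cycle 8: I1 complete
cycle 9: R4←I1
cycle 10: I2 operands ready
cycle 11: R2←I3
cycle 12: I2 complete · I4 dispatched to LSU
cycle 13: R3←I2
cycle 14: I4 operands ready
cycle 15: I4 complete
cycle 16: R1←I4
cycle 17: I5 dispatched to LSU
cycle 18: I5 operands ready
cycle 19: I5 complete
cycle 20: R2←I5

cycle = 16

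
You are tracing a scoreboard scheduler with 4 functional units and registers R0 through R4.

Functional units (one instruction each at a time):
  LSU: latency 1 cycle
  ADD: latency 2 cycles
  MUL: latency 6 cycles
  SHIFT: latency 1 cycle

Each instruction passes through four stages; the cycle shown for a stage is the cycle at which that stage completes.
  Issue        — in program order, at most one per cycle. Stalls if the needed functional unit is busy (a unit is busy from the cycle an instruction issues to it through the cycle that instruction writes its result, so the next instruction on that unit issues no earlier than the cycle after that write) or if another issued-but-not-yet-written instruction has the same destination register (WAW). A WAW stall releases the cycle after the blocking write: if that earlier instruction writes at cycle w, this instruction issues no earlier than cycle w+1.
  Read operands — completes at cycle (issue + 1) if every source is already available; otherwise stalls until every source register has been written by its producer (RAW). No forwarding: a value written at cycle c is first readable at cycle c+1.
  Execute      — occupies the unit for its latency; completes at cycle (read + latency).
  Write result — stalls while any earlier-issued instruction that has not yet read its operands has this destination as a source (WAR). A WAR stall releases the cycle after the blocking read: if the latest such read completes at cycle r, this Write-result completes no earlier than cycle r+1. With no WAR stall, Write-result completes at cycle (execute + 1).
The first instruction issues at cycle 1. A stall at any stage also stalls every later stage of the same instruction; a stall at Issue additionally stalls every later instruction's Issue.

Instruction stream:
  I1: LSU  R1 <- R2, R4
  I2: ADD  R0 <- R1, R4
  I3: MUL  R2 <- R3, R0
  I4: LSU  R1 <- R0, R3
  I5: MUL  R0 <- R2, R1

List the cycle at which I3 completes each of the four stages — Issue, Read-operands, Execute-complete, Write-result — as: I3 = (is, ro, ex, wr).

I3 = (3, 9, 15, 16)

I1: IS=1 RO=2 EX=3 WR=4
I2: IS=2 RO=5 EX=7 WR=8  [RAW R1: wait I1 write@4]
I3: IS=3 RO=9 EX=15 WR=16  [RAW R0: wait I2 write@8]
I4: IS=5 RO=9 EX=10 WR=11  [struct: LSU busy until I1 writes@4; RAW R0: wait I2 write@8]
I5: IS=17 RO=18 EX=24 WR=25  [struct: MUL busy until I3 writes@16]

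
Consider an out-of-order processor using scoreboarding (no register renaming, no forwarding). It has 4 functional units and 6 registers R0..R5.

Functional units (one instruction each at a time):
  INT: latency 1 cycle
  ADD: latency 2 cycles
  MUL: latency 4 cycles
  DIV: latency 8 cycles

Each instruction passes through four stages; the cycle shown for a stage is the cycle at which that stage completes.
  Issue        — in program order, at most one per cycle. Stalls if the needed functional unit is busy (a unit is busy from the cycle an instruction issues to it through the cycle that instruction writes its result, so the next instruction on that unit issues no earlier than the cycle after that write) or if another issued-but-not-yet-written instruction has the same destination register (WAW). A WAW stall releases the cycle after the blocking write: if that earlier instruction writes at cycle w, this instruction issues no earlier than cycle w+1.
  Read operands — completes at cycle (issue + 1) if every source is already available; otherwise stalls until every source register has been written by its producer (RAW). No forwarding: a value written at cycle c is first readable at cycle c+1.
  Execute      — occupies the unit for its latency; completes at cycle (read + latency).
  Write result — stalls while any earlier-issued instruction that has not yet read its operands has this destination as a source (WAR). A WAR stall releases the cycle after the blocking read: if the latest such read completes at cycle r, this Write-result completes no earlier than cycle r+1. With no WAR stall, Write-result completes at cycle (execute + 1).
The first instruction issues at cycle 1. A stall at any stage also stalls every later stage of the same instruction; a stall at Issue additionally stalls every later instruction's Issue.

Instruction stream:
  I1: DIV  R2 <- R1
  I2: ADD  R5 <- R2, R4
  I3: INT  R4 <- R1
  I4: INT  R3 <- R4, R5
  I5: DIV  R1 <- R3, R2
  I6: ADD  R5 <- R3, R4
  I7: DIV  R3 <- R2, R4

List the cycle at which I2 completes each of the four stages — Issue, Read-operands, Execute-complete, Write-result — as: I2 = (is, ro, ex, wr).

I2 = (2, 12, 14, 15)

1) issue 1, read 2, done 10, write 11
2) issue 2, read 12, done 14, write 15  <RAW R2: wait I1 write@11>
3) issue 3, read 4, done 5, write 13  <WAR R4: wait I2 read@12>
4) issue 14, read 16, done 17, write 18  <struct: INT busy until I3 writes@13 / RAW R5: wait I2 write@15>
5) issue 15, read 19, done 27, write 28  <RAW R3: wait I4 write@18>
6) issue 16, read 19, done 21, write 22  <RAW R3: wait I4 write@18>
7) issue 29, read 30, done 38, write 39  <struct: DIV busy until I5 writes@28>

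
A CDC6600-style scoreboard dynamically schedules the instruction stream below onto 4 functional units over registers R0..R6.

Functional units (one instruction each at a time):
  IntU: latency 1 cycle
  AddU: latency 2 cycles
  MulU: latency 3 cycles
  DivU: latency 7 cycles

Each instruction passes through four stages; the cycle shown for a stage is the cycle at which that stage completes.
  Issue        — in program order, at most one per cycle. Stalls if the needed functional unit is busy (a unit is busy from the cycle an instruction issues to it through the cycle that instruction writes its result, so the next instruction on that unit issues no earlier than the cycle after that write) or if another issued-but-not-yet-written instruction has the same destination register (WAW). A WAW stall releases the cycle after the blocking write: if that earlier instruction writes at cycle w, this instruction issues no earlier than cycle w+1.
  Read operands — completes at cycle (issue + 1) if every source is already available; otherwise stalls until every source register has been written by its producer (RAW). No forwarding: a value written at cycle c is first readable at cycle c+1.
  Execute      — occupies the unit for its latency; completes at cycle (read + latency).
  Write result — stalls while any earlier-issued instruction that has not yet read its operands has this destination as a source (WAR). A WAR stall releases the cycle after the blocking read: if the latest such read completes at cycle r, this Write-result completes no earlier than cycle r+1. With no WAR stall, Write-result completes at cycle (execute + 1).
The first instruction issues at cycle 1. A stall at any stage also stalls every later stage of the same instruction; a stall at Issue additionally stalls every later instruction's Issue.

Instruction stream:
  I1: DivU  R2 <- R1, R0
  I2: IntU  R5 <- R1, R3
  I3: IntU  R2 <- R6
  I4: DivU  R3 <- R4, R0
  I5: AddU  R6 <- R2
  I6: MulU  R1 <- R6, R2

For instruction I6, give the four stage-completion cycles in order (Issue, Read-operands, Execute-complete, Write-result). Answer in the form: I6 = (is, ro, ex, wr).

[1] issue I1 (DivU)
[2] I1 read-ops · issue I2 (IntU)
[3] I2 read-ops
[4] I2 finished on IntU
[5] I2→R5
[9] I1 finished on DivU
[10] I1→R2
[11] issue I3 (IntU)
[12] I3 read-ops · issue I4 (DivU)
[13] I3 finished on IntU · I4 read-ops · issue I5 (AddU)
[14] I3→R2 · issue I6 (MulU)
[15] I5 read-ops
[17] I5 finished on AddU
[18] I5→R6
[19] I6 read-ops
[20] I4 finished on DivU
[21] I4→R3
[22] I6 finished on MulU
[23] I6→R1

I6 = (14, 19, 22, 23)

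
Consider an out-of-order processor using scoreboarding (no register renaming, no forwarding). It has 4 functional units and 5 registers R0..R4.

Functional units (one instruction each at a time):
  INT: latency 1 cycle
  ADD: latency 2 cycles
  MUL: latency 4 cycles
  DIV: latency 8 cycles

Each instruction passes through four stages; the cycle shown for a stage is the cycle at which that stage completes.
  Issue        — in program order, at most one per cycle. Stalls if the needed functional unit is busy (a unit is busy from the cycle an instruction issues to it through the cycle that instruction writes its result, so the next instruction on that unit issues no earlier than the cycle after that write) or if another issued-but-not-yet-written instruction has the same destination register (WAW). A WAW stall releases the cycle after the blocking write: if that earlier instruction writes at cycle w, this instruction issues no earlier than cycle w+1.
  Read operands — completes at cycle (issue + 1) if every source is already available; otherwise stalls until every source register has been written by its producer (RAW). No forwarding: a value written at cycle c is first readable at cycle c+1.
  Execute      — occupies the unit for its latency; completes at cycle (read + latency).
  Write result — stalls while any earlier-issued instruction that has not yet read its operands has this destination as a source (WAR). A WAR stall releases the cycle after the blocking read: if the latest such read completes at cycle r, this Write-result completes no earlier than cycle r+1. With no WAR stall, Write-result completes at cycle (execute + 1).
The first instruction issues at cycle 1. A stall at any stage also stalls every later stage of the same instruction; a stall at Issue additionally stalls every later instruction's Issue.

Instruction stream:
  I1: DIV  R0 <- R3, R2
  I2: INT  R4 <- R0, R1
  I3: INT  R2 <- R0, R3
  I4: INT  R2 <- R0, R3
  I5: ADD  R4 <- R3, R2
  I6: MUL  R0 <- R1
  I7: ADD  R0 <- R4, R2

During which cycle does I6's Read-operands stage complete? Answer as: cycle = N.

cycle = 22

1) issue 1, read 2, done 10, write 11
2) issue 2, read 12, done 13, write 14  <RAW R0: wait I1 write@11>
3) issue 15, read 16, done 17, write 18  <struct: INT busy until I2 writes@14>
4) issue 19, read 20, done 21, write 22  <struct: INT busy until I3 writes@18>
5) issue 20, read 23, done 25, write 26  <RAW R2: wait I4 write@22>
6) issue 21, read 22, done 26, write 27
7) issue 28, read 29, done 31, write 32  <WAW R0: wait I6 write@27>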